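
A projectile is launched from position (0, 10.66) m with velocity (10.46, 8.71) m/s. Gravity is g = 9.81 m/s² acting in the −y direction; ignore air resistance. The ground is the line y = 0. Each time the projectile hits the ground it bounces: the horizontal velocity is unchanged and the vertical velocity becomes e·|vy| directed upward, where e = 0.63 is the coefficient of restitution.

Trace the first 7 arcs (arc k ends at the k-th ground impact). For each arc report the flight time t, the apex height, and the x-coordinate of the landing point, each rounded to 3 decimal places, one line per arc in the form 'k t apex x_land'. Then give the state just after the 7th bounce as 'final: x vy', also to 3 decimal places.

Arc 1: start y=10.660, vy=8.710 → t=2.609, apex=14.527, x_land=27.288, impact vy=-16.882
  bounce: vy ← 0.63·16.882 = 10.636
Arc 2: start y=0.000, vy=10.636 → t=2.168, apex=5.766, x_land=49.969, impact vy=-10.636
  bounce: vy ← 0.63·10.636 = 6.701
Arc 3: start y=0.000, vy=6.701 → t=1.366, apex=2.288, x_land=64.258, impact vy=-6.701
  bounce: vy ← 0.63·6.701 = 4.221
Arc 4: start y=0.000, vy=4.221 → t=0.861, apex=0.908, x_land=73.261, impact vy=-4.221
  bounce: vy ← 0.63·4.221 = 2.659
Arc 5: start y=0.000, vy=2.659 → t=0.542, apex=0.360, x_land=78.932, impact vy=-2.659
  bounce: vy ← 0.63·2.659 = 1.675
Arc 6: start y=0.000, vy=1.675 → t=0.342, apex=0.143, x_land=82.505, impact vy=-1.675
  bounce: vy ← 0.63·1.675 = 1.056
Arc 7: start y=0.000, vy=1.056 → t=0.215, apex=0.057, x_land=84.756, impact vy=-1.056
  bounce: vy ← 0.63·1.056 = 0.665

1 2.609 14.527 27.288
2 2.168 5.766 49.969
3 1.366 2.288 64.258
4 0.861 0.908 73.261
5 0.542 0.360 78.932
6 0.342 0.143 82.505
7 0.215 0.057 84.756
final: 84.756 0.665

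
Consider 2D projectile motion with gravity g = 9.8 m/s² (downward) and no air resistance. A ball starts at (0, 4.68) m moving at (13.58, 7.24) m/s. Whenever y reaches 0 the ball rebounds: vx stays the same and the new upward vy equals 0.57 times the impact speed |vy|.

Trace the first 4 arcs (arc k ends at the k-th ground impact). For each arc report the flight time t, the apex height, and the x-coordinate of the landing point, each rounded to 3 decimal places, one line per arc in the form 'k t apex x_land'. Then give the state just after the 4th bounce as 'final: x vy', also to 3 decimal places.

Arc 1: start y=4.680, vy=7.240 → t=1.964, apex=7.354, x_land=26.670, impact vy=-12.006
  bounce: vy ← 0.57·12.006 = 6.843
Arc 2: start y=0.000, vy=6.843 → t=1.397, apex=2.389, x_land=45.636, impact vy=-6.843
  bounce: vy ← 0.57·6.843 = 3.901
Arc 3: start y=0.000, vy=3.901 → t=0.796, apex=0.776, x_land=56.446, impact vy=-3.901
  bounce: vy ← 0.57·3.901 = 2.223
Arc 4: start y=0.000, vy=2.223 → t=0.454, apex=0.252, x_land=62.609, impact vy=-2.223
  bounce: vy ← 0.57·2.223 = 1.267

1 1.964 7.354 26.670
2 1.397 2.389 45.636
3 0.796 0.776 56.446
4 0.454 0.252 62.609
final: 62.609 1.267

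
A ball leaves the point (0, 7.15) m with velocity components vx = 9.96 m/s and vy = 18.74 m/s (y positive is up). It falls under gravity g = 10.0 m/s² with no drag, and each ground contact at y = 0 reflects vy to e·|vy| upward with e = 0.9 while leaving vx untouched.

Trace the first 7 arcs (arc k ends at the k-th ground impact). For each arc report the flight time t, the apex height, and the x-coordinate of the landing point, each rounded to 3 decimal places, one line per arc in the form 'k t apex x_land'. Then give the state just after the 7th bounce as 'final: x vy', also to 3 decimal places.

Arc 1: start y=7.150, vy=18.740 → t=4.097, apex=24.709, x_land=40.806, impact vy=-22.230
  bounce: vy ← 0.9·22.230 = 20.007
Arc 2: start y=0.000, vy=20.007 → t=4.001, apex=20.015, x_land=80.661, impact vy=-20.007
  bounce: vy ← 0.9·20.007 = 18.007
Arc 3: start y=0.000, vy=18.007 → t=3.601, apex=16.212, x_land=116.530, impact vy=-18.007
  bounce: vy ← 0.9·18.007 = 16.206
Arc 4: start y=0.000, vy=16.206 → t=3.241, apex=13.132, x_land=148.812, impact vy=-16.206
  bounce: vy ← 0.9·16.206 = 14.585
Arc 5: start y=0.000, vy=14.585 → t=2.917, apex=10.637, x_land=177.866, impact vy=-14.585
  bounce: vy ← 0.9·14.585 = 13.127
Arc 6: start y=0.000, vy=13.127 → t=2.625, apex=8.616, x_land=204.015, impact vy=-13.127
  bounce: vy ← 0.9·13.127 = 11.814
Arc 7: start y=0.000, vy=11.814 → t=2.363, apex=6.979, x_land=227.548, impact vy=-11.814
  bounce: vy ← 0.9·11.814 = 10.633

1 4.097 24.709 40.806
2 4.001 20.015 80.661
3 3.601 16.212 116.530
4 3.241 13.132 148.812
5 2.917 10.637 177.866
6 2.625 8.616 204.015
7 2.363 6.979 227.548
final: 227.548 10.633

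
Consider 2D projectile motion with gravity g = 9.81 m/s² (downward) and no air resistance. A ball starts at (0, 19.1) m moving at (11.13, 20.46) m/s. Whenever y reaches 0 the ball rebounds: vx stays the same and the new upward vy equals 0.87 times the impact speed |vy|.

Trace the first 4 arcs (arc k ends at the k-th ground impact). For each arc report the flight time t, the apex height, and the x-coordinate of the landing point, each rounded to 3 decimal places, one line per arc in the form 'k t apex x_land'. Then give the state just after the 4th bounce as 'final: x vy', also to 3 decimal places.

Arc 1: start y=19.100, vy=20.460 → t=4.957, apex=40.436, x_land=55.170, impact vy=-28.167
  bounce: vy ← 0.87·28.167 = 24.505
Arc 2: start y=0.000, vy=24.505 → t=4.996, apex=30.606, x_land=110.774, impact vy=-24.505
  bounce: vy ← 0.87·24.505 = 21.319
Arc 3: start y=0.000, vy=21.319 → t=4.346, apex=23.166, x_land=159.150, impact vy=-21.319
  bounce: vy ← 0.87·21.319 = 18.548
Arc 4: start y=0.000, vy=18.548 → t=3.781, apex=17.534, x_land=201.237, impact vy=-18.548
  bounce: vy ← 0.87·18.548 = 16.137

1 4.957 40.436 55.170
2 4.996 30.606 110.774
3 4.346 23.166 159.150
4 3.781 17.534 201.237
final: 201.237 16.137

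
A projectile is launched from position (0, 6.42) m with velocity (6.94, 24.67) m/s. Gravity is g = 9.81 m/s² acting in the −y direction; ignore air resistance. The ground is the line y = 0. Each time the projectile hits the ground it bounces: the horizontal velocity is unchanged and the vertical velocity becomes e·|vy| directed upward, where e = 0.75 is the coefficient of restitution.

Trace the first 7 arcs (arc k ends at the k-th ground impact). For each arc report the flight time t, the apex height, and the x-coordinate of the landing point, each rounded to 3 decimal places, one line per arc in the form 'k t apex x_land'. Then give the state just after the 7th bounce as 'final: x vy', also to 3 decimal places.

Arc 1: start y=6.420, vy=24.670 → t=5.278, apex=37.440, x_land=36.626, impact vy=-27.103
  bounce: vy ← 0.75·27.103 = 20.327
Arc 2: start y=0.000, vy=20.327 → t=4.144, apex=21.060, x_land=65.387, impact vy=-20.327
  bounce: vy ← 0.75·20.327 = 15.245
Arc 3: start y=0.000, vy=15.245 → t=3.108, apex=11.846, x_land=86.957, impact vy=-15.245
  bounce: vy ← 0.75·15.245 = 11.434
Arc 4: start y=0.000, vy=11.434 → t=2.331, apex=6.663, x_land=103.135, impact vy=-11.434
  bounce: vy ← 0.75·11.434 = 8.576
Arc 5: start y=0.000, vy=8.576 → t=1.748, apex=3.748, x_land=115.269, impact vy=-8.576
  bounce: vy ← 0.75·8.576 = 6.432
Arc 6: start y=0.000, vy=6.432 → t=1.311, apex=2.108, x_land=124.369, impact vy=-6.432
  bounce: vy ← 0.75·6.432 = 4.824
Arc 7: start y=0.000, vy=4.824 → t=0.983, apex=1.186, x_land=131.194, impact vy=-4.824
  bounce: vy ← 0.75·4.824 = 3.618

1 5.278 37.440 36.626
2 4.144 21.060 65.387
3 3.108 11.846 86.957
4 2.331 6.663 103.135
5 1.748 3.748 115.269
6 1.311 2.108 124.369
7 0.983 1.186 131.194
final: 131.194 3.618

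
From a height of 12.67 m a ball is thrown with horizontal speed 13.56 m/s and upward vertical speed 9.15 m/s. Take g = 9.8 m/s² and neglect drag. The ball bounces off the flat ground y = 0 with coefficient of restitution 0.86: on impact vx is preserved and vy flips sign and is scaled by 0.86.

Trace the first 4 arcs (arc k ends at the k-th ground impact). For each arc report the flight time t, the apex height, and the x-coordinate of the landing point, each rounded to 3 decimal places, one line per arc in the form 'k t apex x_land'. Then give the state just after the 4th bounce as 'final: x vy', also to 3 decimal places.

1 2.793 16.942 37.874
2 3.198 12.530 81.242
3 2.750 9.267 118.538
4 2.365 6.854 150.613
final: 150.613 9.968

Arc 1: start y=12.670, vy=9.150 → t=2.793, apex=16.942, x_land=37.874, impact vy=-18.222
  bounce: vy ← 0.86·18.222 = 15.671
Arc 2: start y=0.000, vy=15.671 → t=3.198, apex=12.530, x_land=81.242, impact vy=-15.671
  bounce: vy ← 0.86·15.671 = 13.477
Arc 3: start y=0.000, vy=13.477 → t=2.750, apex=9.267, x_land=118.538, impact vy=-13.477
  bounce: vy ← 0.86·13.477 = 11.590
Arc 4: start y=0.000, vy=11.590 → t=2.365, apex=6.854, x_land=150.613, impact vy=-11.590
  bounce: vy ← 0.86·11.590 = 9.968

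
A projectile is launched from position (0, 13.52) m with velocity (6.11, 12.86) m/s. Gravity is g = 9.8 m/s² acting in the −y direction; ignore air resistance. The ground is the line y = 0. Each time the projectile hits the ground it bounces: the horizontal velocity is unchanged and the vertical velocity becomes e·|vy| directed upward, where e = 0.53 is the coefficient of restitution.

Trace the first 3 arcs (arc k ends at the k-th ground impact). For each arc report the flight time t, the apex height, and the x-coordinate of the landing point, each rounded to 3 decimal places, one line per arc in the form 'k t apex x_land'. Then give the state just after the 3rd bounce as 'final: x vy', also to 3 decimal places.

Arc 1: start y=13.520, vy=12.860 → t=3.429, apex=21.958, x_land=20.952, impact vy=-20.745
  bounce: vy ← 0.53·20.745 = 10.995
Arc 2: start y=0.000, vy=10.995 → t=2.244, apex=6.168, x_land=34.662, impact vy=-10.995
  bounce: vy ← 0.53·10.995 = 5.827
Arc 3: start y=0.000, vy=5.827 → t=1.189, apex=1.733, x_land=41.928, impact vy=-5.827
  bounce: vy ← 0.53·5.827 = 3.089

1 3.429 21.958 20.952
2 2.244 6.168 34.662
3 1.189 1.733 41.928
final: 41.928 3.089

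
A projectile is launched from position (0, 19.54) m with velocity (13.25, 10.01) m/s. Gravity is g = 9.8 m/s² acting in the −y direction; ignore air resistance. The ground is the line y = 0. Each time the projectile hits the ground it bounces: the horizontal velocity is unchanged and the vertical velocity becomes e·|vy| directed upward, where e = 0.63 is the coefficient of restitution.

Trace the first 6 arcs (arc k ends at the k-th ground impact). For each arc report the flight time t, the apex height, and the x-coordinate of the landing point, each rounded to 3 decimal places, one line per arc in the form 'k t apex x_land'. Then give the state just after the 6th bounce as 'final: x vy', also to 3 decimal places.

1 3.264 24.652 43.254
2 2.826 9.784 80.701
3 1.780 3.883 104.292
4 1.122 1.541 119.155
5 0.707 0.612 128.519
6 0.445 0.243 134.418
final: 134.418 1.374

Arc 1: start y=19.540, vy=10.010 → t=3.264, apex=24.652, x_land=43.254, impact vy=-21.981
  bounce: vy ← 0.63·21.981 = 13.848
Arc 2: start y=0.000, vy=13.848 → t=2.826, apex=9.784, x_land=80.701, impact vy=-13.848
  bounce: vy ← 0.63·13.848 = 8.724
Arc 3: start y=0.000, vy=8.724 → t=1.780, apex=3.883, x_land=104.292, impact vy=-8.724
  bounce: vy ← 0.63·8.724 = 5.496
Arc 4: start y=0.000, vy=5.496 → t=1.122, apex=1.541, x_land=119.155, impact vy=-5.496
  bounce: vy ← 0.63·5.496 = 3.463
Arc 5: start y=0.000, vy=3.463 → t=0.707, apex=0.612, x_land=128.519, impact vy=-3.463
  bounce: vy ← 0.63·3.463 = 2.182
Arc 6: start y=0.000, vy=2.182 → t=0.445, apex=0.243, x_land=134.418, impact vy=-2.182
  bounce: vy ← 0.63·2.182 = 1.374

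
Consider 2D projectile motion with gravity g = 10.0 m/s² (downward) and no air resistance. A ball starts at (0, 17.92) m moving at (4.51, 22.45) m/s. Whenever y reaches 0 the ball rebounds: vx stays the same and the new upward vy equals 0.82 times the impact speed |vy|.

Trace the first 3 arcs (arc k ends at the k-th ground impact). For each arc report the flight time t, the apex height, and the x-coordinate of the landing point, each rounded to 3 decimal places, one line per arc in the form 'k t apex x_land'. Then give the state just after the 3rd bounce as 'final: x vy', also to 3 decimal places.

1 5.182 43.120 23.369
2 4.816 28.994 45.090
3 3.949 19.496 62.901
final: 62.901 16.192

Arc 1: start y=17.920, vy=22.450 → t=5.182, apex=43.120, x_land=23.369, impact vy=-29.367
  bounce: vy ← 0.82·29.367 = 24.081
Arc 2: start y=0.000, vy=24.081 → t=4.816, apex=28.994, x_land=45.090, impact vy=-24.081
  bounce: vy ← 0.82·24.081 = 19.746
Arc 3: start y=0.000, vy=19.746 → t=3.949, apex=19.496, x_land=62.901, impact vy=-19.746
  bounce: vy ← 0.82·19.746 = 16.192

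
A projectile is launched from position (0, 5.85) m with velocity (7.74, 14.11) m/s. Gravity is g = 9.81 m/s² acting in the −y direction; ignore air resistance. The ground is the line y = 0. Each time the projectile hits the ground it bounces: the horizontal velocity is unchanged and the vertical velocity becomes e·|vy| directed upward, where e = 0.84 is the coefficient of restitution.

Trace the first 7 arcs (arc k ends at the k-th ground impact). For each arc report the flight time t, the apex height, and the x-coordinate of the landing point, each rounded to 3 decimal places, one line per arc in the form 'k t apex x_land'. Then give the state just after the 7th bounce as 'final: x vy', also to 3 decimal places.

Arc 1: start y=5.850, vy=14.110 → t=3.244, apex=15.997, x_land=25.111, impact vy=-17.716
  bounce: vy ← 0.84·17.716 = 14.882
Arc 2: start y=0.000, vy=14.882 → t=3.034, apex=11.288, x_land=48.594, impact vy=-14.882
  bounce: vy ← 0.84·14.882 = 12.501
Arc 3: start y=0.000, vy=12.501 → t=2.549, apex=7.965, x_land=68.320, impact vy=-12.501
  bounce: vy ← 0.84·12.501 = 10.501
Arc 4: start y=0.000, vy=10.501 → t=2.141, apex=5.620, x_land=84.889, impact vy=-10.501
  bounce: vy ← 0.84·10.501 = 8.820
Arc 5: start y=0.000, vy=8.820 → t=1.798, apex=3.965, x_land=98.808, impact vy=-8.820
  bounce: vy ← 0.84·8.820 = 7.409
Arc 6: start y=0.000, vy=7.409 → t=1.511, apex=2.798, x_land=110.499, impact vy=-7.409
  bounce: vy ← 0.84·7.409 = 6.224
Arc 7: start y=0.000, vy=6.224 → t=1.269, apex=1.974, x_land=120.320, impact vy=-6.224
  bounce: vy ← 0.84·6.224 = 5.228

1 3.244 15.997 25.111
2 3.034 11.288 48.594
3 2.549 7.965 68.320
4 2.141 5.620 84.889
5 1.798 3.965 98.808
6 1.511 2.798 110.499
7 1.269 1.974 120.320
final: 120.320 5.228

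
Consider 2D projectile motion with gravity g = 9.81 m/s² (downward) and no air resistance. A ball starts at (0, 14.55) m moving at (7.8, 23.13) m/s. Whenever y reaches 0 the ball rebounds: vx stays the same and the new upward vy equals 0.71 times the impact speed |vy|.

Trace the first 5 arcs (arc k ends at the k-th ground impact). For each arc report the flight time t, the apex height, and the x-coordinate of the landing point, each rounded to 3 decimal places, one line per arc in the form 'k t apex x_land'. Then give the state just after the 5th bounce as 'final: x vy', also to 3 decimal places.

1 5.278 41.818 41.166
2 4.146 21.080 73.506
3 2.944 10.627 96.468
4 2.090 5.357 112.770
5 1.484 2.700 124.345
final: 124.345 5.168

Arc 1: start y=14.550, vy=23.130 → t=5.278, apex=41.818, x_land=41.166, impact vy=-28.644
  bounce: vy ← 0.71·28.644 = 20.337
Arc 2: start y=0.000, vy=20.337 → t=4.146, apex=21.080, x_land=73.506, impact vy=-20.337
  bounce: vy ← 0.71·20.337 = 14.439
Arc 3: start y=0.000, vy=14.439 → t=2.944, apex=10.627, x_land=96.468, impact vy=-14.439
  bounce: vy ← 0.71·14.439 = 10.252
Arc 4: start y=0.000, vy=10.252 → t=2.090, apex=5.357, x_land=112.770, impact vy=-10.252
  bounce: vy ← 0.71·10.252 = 7.279
Arc 5: start y=0.000, vy=7.279 → t=1.484, apex=2.700, x_land=124.345, impact vy=-7.279
  bounce: vy ← 0.71·7.279 = 5.168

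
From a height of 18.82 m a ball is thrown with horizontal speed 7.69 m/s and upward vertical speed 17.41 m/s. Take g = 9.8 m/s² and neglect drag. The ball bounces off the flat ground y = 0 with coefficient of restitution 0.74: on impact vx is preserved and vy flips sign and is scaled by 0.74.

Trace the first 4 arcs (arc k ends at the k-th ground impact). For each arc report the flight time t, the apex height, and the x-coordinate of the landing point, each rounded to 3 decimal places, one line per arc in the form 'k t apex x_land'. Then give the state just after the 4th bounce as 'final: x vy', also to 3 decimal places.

1 4.422 34.285 34.003
2 3.915 18.774 64.108
3 2.897 10.281 86.386
4 2.144 5.630 102.871
final: 102.871 7.773

Arc 1: start y=18.820, vy=17.410 → t=4.422, apex=34.285, x_land=34.003, impact vy=-25.923
  bounce: vy ← 0.74·25.923 = 19.183
Arc 2: start y=0.000, vy=19.183 → t=3.915, apex=18.774, x_land=64.108, impact vy=-19.183
  bounce: vy ← 0.74·19.183 = 14.195
Arc 3: start y=0.000, vy=14.195 → t=2.897, apex=10.281, x_land=86.386, impact vy=-14.195
  bounce: vy ← 0.74·14.195 = 10.504
Arc 4: start y=0.000, vy=10.504 → t=2.144, apex=5.630, x_land=102.871, impact vy=-10.504
  bounce: vy ← 0.74·10.504 = 7.773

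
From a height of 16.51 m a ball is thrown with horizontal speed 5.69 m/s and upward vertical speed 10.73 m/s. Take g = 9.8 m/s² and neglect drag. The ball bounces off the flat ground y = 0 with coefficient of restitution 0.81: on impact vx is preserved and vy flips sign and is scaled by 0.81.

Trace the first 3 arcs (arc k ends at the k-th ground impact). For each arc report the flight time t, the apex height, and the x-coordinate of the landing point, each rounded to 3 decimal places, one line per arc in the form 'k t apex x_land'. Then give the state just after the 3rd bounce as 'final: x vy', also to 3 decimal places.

Arc 1: start y=16.510, vy=10.730 → t=3.232, apex=22.384, x_land=18.391, impact vy=-20.946
  bounce: vy ← 0.81·20.946 = 16.966
Arc 2: start y=0.000, vy=16.966 → t=3.462, apex=14.686, x_land=38.093, impact vy=-16.966
  bounce: vy ← 0.81·16.966 = 13.743
Arc 3: start y=0.000, vy=13.743 → t=2.805, apex=9.636, x_land=54.051, impact vy=-13.743
  bounce: vy ← 0.81·13.743 = 11.131

1 3.232 22.384 18.391
2 3.462 14.686 38.093
3 2.805 9.636 54.051
final: 54.051 11.131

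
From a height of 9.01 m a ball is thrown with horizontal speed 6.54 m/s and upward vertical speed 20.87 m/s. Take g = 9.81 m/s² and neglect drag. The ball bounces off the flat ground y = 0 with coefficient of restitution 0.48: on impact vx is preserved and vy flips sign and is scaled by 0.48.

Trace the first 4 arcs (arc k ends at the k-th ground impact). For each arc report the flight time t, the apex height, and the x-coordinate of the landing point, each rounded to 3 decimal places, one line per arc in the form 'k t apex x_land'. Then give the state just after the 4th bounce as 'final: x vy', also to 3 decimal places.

Arc 1: start y=9.010, vy=20.870 → t=4.650, apex=31.210, x_land=30.410, impact vy=-24.745
  bounce: vy ← 0.48·24.745 = 11.878
Arc 2: start y=0.000, vy=11.878 → t=2.422, apex=7.191, x_land=46.247, impact vy=-11.878
  bounce: vy ← 0.48·11.878 = 5.701
Arc 3: start y=0.000, vy=5.701 → t=1.162, apex=1.657, x_land=53.849, impact vy=-5.701
  bounce: vy ← 0.48·5.701 = 2.737
Arc 4: start y=0.000, vy=2.737 → t=0.558, apex=0.382, x_land=57.498, impact vy=-2.737
  bounce: vy ← 0.48·2.737 = 1.314

1 4.650 31.210 30.410
2 2.422 7.191 46.247
3 1.162 1.657 53.849
4 0.558 0.382 57.498
final: 57.498 1.314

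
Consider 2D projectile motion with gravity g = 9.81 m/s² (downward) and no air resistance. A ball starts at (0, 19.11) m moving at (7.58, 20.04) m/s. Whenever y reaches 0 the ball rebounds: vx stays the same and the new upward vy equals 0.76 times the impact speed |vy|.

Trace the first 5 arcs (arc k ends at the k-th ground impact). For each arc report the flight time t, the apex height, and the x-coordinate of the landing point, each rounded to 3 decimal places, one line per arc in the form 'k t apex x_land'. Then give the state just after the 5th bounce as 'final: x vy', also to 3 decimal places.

Arc 1: start y=19.110, vy=20.040 → t=4.883, apex=39.579, x_land=37.016, impact vy=-27.866
  bounce: vy ← 0.76·27.866 = 21.179
Arc 2: start y=0.000, vy=21.179 → t=4.318, apex=22.861, x_land=69.745, impact vy=-21.179
  bounce: vy ← 0.76·21.179 = 16.096
Arc 3: start y=0.000, vy=16.096 → t=3.281, apex=13.204, x_land=94.619, impact vy=-16.096
  bounce: vy ← 0.76·16.096 = 12.233
Arc 4: start y=0.000, vy=12.233 → t=2.494, apex=7.627, x_land=113.522, impact vy=-12.233
  bounce: vy ← 0.76·12.233 = 9.297
Arc 5: start y=0.000, vy=9.297 → t=1.895, apex=4.405, x_land=127.889, impact vy=-9.297
  bounce: vy ← 0.76·9.297 = 7.066

1 4.883 39.579 37.016
2 4.318 22.861 69.745
3 3.281 13.204 94.619
4 2.494 7.627 113.522
5 1.895 4.405 127.889
final: 127.889 7.066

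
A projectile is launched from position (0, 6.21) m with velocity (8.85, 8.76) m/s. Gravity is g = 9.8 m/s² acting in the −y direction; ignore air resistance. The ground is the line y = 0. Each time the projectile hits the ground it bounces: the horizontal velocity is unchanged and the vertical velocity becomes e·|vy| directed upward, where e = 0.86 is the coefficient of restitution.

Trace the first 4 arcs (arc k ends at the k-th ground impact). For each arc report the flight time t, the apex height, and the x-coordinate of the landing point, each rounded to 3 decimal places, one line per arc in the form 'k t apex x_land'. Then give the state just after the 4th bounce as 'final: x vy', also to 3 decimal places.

Arc 1: start y=6.210, vy=8.760 → t=2.331, apex=10.125, x_land=20.633, impact vy=-14.087
  bounce: vy ← 0.86·14.087 = 12.115
Arc 2: start y=0.000, vy=12.115 → t=2.472, apex=7.489, x_land=42.514, impact vy=-12.115
  bounce: vy ← 0.86·12.115 = 10.419
Arc 3: start y=0.000, vy=10.419 → t=2.126, apex=5.539, x_land=61.332, impact vy=-10.419
  bounce: vy ← 0.86·10.419 = 8.960
Arc 4: start y=0.000, vy=8.960 → t=1.829, apex=4.096, x_land=77.515, impact vy=-8.960
  bounce: vy ← 0.86·8.960 = 7.706

1 2.331 10.125 20.633
2 2.472 7.489 42.514
3 2.126 5.539 61.332
4 1.829 4.096 77.515
final: 77.515 7.706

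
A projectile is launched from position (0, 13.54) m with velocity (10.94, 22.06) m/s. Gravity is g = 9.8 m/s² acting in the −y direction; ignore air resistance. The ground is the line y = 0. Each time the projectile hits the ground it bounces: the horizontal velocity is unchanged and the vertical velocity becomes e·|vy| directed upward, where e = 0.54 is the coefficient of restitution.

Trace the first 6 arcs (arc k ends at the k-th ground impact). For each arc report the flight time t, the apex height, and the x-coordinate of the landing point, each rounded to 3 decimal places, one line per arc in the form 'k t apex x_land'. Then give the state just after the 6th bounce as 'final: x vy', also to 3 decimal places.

Arc 1: start y=13.540, vy=22.060 → t=5.049, apex=38.369, x_land=55.239, impact vy=-27.423
  bounce: vy ← 0.54·27.423 = 14.808
Arc 2: start y=0.000, vy=14.808 → t=3.022, apex=11.188, x_land=88.302, impact vy=-14.808
  bounce: vy ← 0.54·14.808 = 7.997
Arc 3: start y=0.000, vy=7.997 → t=1.632, apex=3.263, x_land=106.155, impact vy=-7.997
  bounce: vy ← 0.54·7.997 = 4.318
Arc 4: start y=0.000, vy=4.318 → t=0.881, apex=0.951, x_land=115.796, impact vy=-4.318
  bounce: vy ← 0.54·4.318 = 2.332
Arc 5: start y=0.000, vy=2.332 → t=0.476, apex=0.277, x_land=121.002, impact vy=-2.332
  bounce: vy ← 0.54·2.332 = 1.259
Arc 6: start y=0.000, vy=1.259 → t=0.257, apex=0.081, x_land=123.813, impact vy=-1.259
  bounce: vy ← 0.54·1.259 = 0.680

1 5.049 38.369 55.239
2 3.022 11.188 88.302
3 1.632 3.263 106.155
4 0.881 0.951 115.796
5 0.476 0.277 121.002
6 0.257 0.081 123.813
final: 123.813 0.680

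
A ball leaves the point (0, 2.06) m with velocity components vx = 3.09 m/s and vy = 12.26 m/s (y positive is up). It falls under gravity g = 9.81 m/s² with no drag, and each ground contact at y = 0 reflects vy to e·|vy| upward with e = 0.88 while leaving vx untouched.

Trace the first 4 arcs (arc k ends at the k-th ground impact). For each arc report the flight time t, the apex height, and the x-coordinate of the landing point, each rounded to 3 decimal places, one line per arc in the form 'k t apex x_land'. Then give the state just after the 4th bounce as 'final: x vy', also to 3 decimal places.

1 2.658 9.721 8.212
2 2.478 7.528 15.868
3 2.180 5.830 22.605
4 1.919 4.514 28.534
final: 28.534 8.282

Arc 1: start y=2.060, vy=12.260 → t=2.658, apex=9.721, x_land=8.212, impact vy=-13.810
  bounce: vy ← 0.88·13.810 = 12.153
Arc 2: start y=0.000, vy=12.153 → t=2.478, apex=7.528, x_land=15.868, impact vy=-12.153
  bounce: vy ← 0.88·12.153 = 10.695
Arc 3: start y=0.000, vy=10.695 → t=2.180, apex=5.830, x_land=22.605, impact vy=-10.695
  bounce: vy ← 0.88·10.695 = 9.411
Arc 4: start y=0.000, vy=9.411 → t=1.919, apex=4.514, x_land=28.534, impact vy=-9.411
  bounce: vy ← 0.88·9.411 = 8.282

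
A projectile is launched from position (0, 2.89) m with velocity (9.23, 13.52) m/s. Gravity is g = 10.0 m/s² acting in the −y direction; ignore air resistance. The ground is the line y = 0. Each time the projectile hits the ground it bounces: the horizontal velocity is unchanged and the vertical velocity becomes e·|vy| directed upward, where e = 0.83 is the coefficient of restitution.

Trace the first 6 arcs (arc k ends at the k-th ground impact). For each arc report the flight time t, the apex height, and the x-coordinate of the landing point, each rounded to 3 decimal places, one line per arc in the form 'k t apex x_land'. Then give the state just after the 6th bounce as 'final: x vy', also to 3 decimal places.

1 2.903 12.030 26.796
2 2.575 8.287 50.561
3 2.137 5.709 70.287
4 1.774 3.933 86.659
5 1.472 2.709 100.248
6 1.222 1.867 111.526
final: 111.526 5.071

Arc 1: start y=2.890, vy=13.520 → t=2.903, apex=12.030, x_land=26.796, impact vy=-15.511
  bounce: vy ← 0.83·15.511 = 12.874
Arc 2: start y=0.000, vy=12.874 → t=2.575, apex=8.287, x_land=50.561, impact vy=-12.874
  bounce: vy ← 0.83·12.874 = 10.686
Arc 3: start y=0.000, vy=10.686 → t=2.137, apex=5.709, x_land=70.287, impact vy=-10.686
  bounce: vy ← 0.83·10.686 = 8.869
Arc 4: start y=0.000, vy=8.869 → t=1.774, apex=3.933, x_land=86.659, impact vy=-8.869
  bounce: vy ← 0.83·8.869 = 7.361
Arc 5: start y=0.000, vy=7.361 → t=1.472, apex=2.709, x_land=100.248, impact vy=-7.361
  bounce: vy ← 0.83·7.361 = 6.110
Arc 6: start y=0.000, vy=6.110 → t=1.222, apex=1.867, x_land=111.526, impact vy=-6.110
  bounce: vy ← 0.83·6.110 = 5.071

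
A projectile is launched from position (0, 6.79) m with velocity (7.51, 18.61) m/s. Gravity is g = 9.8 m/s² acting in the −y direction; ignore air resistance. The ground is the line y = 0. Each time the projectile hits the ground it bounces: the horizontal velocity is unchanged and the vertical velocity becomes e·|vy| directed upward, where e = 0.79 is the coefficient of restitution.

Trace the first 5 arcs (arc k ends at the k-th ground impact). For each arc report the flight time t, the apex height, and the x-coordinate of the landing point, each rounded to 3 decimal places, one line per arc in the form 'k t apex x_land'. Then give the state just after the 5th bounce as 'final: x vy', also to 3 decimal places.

1 4.133 24.460 31.040
2 3.530 15.265 57.552
3 2.789 9.527 78.495
4 2.203 5.946 95.041
5 1.740 3.711 108.112
final: 108.112 6.737

Arc 1: start y=6.790, vy=18.610 → t=4.133, apex=24.460, x_land=31.040, impact vy=-21.896
  bounce: vy ← 0.79·21.896 = 17.298
Arc 2: start y=0.000, vy=17.298 → t=3.530, apex=15.265, x_land=57.552, impact vy=-17.298
  bounce: vy ← 0.79·17.298 = 13.665
Arc 3: start y=0.000, vy=13.665 → t=2.789, apex=9.527, x_land=78.495, impact vy=-13.665
  bounce: vy ← 0.79·13.665 = 10.795
Arc 4: start y=0.000, vy=10.795 → t=2.203, apex=5.946, x_land=95.041, impact vy=-10.795
  bounce: vy ← 0.79·10.795 = 8.528
Arc 5: start y=0.000, vy=8.528 → t=1.740, apex=3.711, x_land=108.112, impact vy=-8.528
  bounce: vy ← 0.79·8.528 = 6.737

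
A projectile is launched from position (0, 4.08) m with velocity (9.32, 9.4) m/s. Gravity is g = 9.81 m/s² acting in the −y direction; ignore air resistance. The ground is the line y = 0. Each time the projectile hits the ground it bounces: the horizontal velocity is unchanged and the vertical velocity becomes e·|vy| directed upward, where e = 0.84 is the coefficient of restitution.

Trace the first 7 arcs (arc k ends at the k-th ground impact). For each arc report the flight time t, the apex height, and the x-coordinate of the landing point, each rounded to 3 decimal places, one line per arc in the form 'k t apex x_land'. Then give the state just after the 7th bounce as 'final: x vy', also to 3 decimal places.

Arc 1: start y=4.080, vy=9.400 → t=2.281, apex=8.584, x_land=21.260, impact vy=-12.977
  bounce: vy ← 0.84·12.977 = 10.901
Arc 2: start y=0.000, vy=10.901 → t=2.222, apex=6.057, x_land=41.972, impact vy=-10.901
  bounce: vy ← 0.84·10.901 = 9.157
Arc 3: start y=0.000, vy=9.157 → t=1.867, apex=4.274, x_land=59.371, impact vy=-9.157
  bounce: vy ← 0.84·9.157 = 7.692
Arc 4: start y=0.000, vy=7.692 → t=1.568, apex=3.015, x_land=73.986, impact vy=-7.692
  bounce: vy ← 0.84·7.692 = 6.461
Arc 5: start y=0.000, vy=6.461 → t=1.317, apex=2.128, x_land=86.263, impact vy=-6.461
  bounce: vy ← 0.84·6.461 = 5.427
Arc 6: start y=0.000, vy=5.427 → t=1.106, apex=1.501, x_land=96.575, impact vy=-5.427
  bounce: vy ← 0.84·5.427 = 4.559
Arc 7: start y=0.000, vy=4.559 → t=0.929, apex=1.059, x_land=105.237, impact vy=-4.559
  bounce: vy ← 0.84·4.559 = 3.829

1 2.281 8.584 21.260
2 2.222 6.057 41.972
3 1.867 4.274 59.371
4 1.568 3.015 73.986
5 1.317 2.128 86.263
6 1.106 1.501 96.575
7 0.929 1.059 105.237
final: 105.237 3.829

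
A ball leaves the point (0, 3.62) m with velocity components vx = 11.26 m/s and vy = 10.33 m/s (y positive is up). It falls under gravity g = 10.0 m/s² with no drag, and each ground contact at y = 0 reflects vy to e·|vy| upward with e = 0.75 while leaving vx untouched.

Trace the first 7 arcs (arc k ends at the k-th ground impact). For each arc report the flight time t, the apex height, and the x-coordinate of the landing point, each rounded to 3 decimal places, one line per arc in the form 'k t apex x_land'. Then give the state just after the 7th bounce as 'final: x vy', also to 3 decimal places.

Arc 1: start y=3.620, vy=10.330 → t=2.371, apex=8.955, x_land=26.701, impact vy=-13.383
  bounce: vy ← 0.75·13.383 = 10.037
Arc 2: start y=0.000, vy=10.037 → t=2.007, apex=5.037, x_land=49.305, impact vy=-10.037
  bounce: vy ← 0.75·10.037 = 7.528
Arc 3: start y=0.000, vy=7.528 → t=1.506, apex=2.834, x_land=66.258, impact vy=-7.528
  bounce: vy ← 0.75·7.528 = 5.646
Arc 4: start y=0.000, vy=5.646 → t=1.129, apex=1.594, x_land=78.973, impact vy=-5.646
  bounce: vy ← 0.75·5.646 = 4.235
Arc 5: start y=0.000, vy=4.235 → t=0.847, apex=0.897, x_land=88.509, impact vy=-4.235
  bounce: vy ← 0.75·4.235 = 3.176
Arc 6: start y=0.000, vy=3.176 → t=0.635, apex=0.504, x_land=95.661, impact vy=-3.176
  bounce: vy ← 0.75·3.176 = 2.382
Arc 7: start y=0.000, vy=2.382 → t=0.476, apex=0.284, x_land=101.025, impact vy=-2.382
  bounce: vy ← 0.75·2.382 = 1.786

1 2.371 8.955 26.701
2 2.007 5.037 49.305
3 1.506 2.834 66.258
4 1.129 1.594 78.973
5 0.847 0.897 88.509
6 0.635 0.504 95.661
7 0.476 0.284 101.025
final: 101.025 1.786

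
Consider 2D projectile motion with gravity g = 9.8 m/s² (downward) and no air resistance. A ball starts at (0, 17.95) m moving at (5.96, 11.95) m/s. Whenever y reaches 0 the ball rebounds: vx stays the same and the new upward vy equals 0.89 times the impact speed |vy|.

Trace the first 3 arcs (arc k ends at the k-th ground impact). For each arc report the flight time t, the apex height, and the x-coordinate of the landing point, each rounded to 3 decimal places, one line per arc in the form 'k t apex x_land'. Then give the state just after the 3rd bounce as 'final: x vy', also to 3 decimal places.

Arc 1: start y=17.950, vy=11.950 → t=3.489, apex=25.236, x_land=20.793, impact vy=-22.240
  bounce: vy ← 0.89·22.240 = 19.794
Arc 2: start y=0.000, vy=19.794 → t=4.040, apex=19.989, x_land=44.869, impact vy=-19.794
  bounce: vy ← 0.89·19.794 = 17.616
Arc 3: start y=0.000, vy=17.616 → t=3.595, apex=15.834, x_land=66.296, impact vy=-17.616
  bounce: vy ← 0.89·17.616 = 15.679

1 3.489 25.236 20.793
2 4.040 19.989 44.869
3 3.595 15.834 66.296
final: 66.296 15.679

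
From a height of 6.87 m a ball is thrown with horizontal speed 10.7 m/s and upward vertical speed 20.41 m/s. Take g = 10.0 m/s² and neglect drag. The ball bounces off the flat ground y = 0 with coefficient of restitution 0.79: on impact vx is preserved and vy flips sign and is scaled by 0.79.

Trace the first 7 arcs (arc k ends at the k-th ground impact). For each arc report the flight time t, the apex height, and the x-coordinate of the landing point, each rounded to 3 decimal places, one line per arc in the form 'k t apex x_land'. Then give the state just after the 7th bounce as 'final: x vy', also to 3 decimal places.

1 4.395 27.698 47.023
2 3.719 17.287 86.814
3 2.938 10.789 118.248
4 2.321 6.733 143.082
5 1.833 4.202 162.700
6 1.448 2.623 178.199
7 1.144 1.637 190.443
final: 190.443 4.520

Arc 1: start y=6.870, vy=20.410 → t=4.395, apex=27.698, x_land=47.023, impact vy=-23.537
  bounce: vy ← 0.79·23.537 = 18.594
Arc 2: start y=0.000, vy=18.594 → t=3.719, apex=17.287, x_land=86.814, impact vy=-18.594
  bounce: vy ← 0.79·18.594 = 14.689
Arc 3: start y=0.000, vy=14.689 → t=2.938, apex=10.789, x_land=118.248, impact vy=-14.689
  bounce: vy ← 0.79·14.689 = 11.604
Arc 4: start y=0.000, vy=11.604 → t=2.321, apex=6.733, x_land=143.082, impact vy=-11.604
  bounce: vy ← 0.79·11.604 = 9.167
Arc 5: start y=0.000, vy=9.167 → t=1.833, apex=4.202, x_land=162.700, impact vy=-9.167
  bounce: vy ← 0.79·9.167 = 7.242
Arc 6: start y=0.000, vy=7.242 → t=1.448, apex=2.623, x_land=178.199, impact vy=-7.242
  bounce: vy ← 0.79·7.242 = 5.721
Arc 7: start y=0.000, vy=5.721 → t=1.144, apex=1.637, x_land=190.443, impact vy=-5.721
  bounce: vy ← 0.79·5.721 = 4.520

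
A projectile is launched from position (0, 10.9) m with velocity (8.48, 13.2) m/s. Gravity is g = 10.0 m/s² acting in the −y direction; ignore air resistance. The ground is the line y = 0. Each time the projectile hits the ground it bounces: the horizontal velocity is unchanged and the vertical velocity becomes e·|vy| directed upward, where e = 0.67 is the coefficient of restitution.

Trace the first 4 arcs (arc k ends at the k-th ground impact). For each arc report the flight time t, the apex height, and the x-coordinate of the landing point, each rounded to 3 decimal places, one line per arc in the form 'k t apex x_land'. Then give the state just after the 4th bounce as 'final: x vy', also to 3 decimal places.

1 3.301 19.612 27.988
2 2.654 8.804 50.493
3 1.778 3.952 65.571
4 1.191 1.774 75.674
final: 75.674 3.991

Arc 1: start y=10.900, vy=13.200 → t=3.301, apex=19.612, x_land=27.988, impact vy=-19.805
  bounce: vy ← 0.67·19.805 = 13.269
Arc 2: start y=0.000, vy=13.269 → t=2.654, apex=8.804, x_land=50.493, impact vy=-13.269
  bounce: vy ← 0.67·13.269 = 8.890
Arc 3: start y=0.000, vy=8.890 → t=1.778, apex=3.952, x_land=65.571, impact vy=-8.890
  bounce: vy ← 0.67·8.890 = 5.957
Arc 4: start y=0.000, vy=5.957 → t=1.191, apex=1.774, x_land=75.674, impact vy=-5.957
  bounce: vy ← 0.67·5.957 = 3.991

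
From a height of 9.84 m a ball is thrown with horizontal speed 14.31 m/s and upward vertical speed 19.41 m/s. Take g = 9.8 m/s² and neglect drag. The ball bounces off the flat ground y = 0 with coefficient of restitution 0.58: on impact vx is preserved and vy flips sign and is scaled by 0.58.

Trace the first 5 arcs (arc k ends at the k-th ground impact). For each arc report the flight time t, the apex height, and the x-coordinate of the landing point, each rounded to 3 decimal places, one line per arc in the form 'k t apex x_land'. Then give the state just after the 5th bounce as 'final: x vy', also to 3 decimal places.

1 4.416 29.062 63.193
2 2.825 9.776 103.619
3 1.639 3.289 127.066
4 0.950 1.106 140.665
5 0.551 0.372 148.553
final: 148.553 1.566

Arc 1: start y=9.840, vy=19.410 → t=4.416, apex=29.062, x_land=63.193, impact vy=-23.867
  bounce: vy ← 0.58·23.867 = 13.843
Arc 2: start y=0.000, vy=13.843 → t=2.825, apex=9.776, x_land=103.619, impact vy=-13.843
  bounce: vy ← 0.58·13.843 = 8.029
Arc 3: start y=0.000, vy=8.029 → t=1.639, apex=3.289, x_land=127.066, impact vy=-8.029
  bounce: vy ← 0.58·8.029 = 4.657
Arc 4: start y=0.000, vy=4.657 → t=0.950, apex=1.106, x_land=140.665, impact vy=-4.657
  bounce: vy ← 0.58·4.657 = 2.701
Arc 5: start y=0.000, vy=2.701 → t=0.551, apex=0.372, x_land=148.553, impact vy=-2.701
  bounce: vy ← 0.58·2.701 = 1.566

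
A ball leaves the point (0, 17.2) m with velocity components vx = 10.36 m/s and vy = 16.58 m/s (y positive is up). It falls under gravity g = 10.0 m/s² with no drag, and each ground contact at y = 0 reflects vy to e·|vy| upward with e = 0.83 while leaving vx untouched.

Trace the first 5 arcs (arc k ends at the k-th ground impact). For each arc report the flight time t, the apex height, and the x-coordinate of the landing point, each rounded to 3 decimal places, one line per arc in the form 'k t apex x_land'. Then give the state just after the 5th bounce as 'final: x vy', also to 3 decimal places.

1 4.146 30.945 42.950
2 4.130 21.318 85.734
3 3.428 14.686 121.244
4 2.845 10.117 150.718
5 2.361 6.970 175.181
final: 175.181 9.799

Arc 1: start y=17.200, vy=16.580 → t=4.146, apex=30.945, x_land=42.950, impact vy=-24.878
  bounce: vy ← 0.83·24.878 = 20.648
Arc 2: start y=0.000, vy=20.648 → t=4.130, apex=21.318, x_land=85.734, impact vy=-20.648
  bounce: vy ← 0.83·20.648 = 17.138
Arc 3: start y=0.000, vy=17.138 → t=3.428, apex=14.686, x_land=121.244, impact vy=-17.138
  bounce: vy ← 0.83·17.138 = 14.225
Arc 4: start y=0.000, vy=14.225 → t=2.845, apex=10.117, x_land=150.718, impact vy=-14.225
  bounce: vy ← 0.83·14.225 = 11.807
Arc 5: start y=0.000, vy=11.807 → t=2.361, apex=6.970, x_land=175.181, impact vy=-11.807
  bounce: vy ← 0.83·11.807 = 9.799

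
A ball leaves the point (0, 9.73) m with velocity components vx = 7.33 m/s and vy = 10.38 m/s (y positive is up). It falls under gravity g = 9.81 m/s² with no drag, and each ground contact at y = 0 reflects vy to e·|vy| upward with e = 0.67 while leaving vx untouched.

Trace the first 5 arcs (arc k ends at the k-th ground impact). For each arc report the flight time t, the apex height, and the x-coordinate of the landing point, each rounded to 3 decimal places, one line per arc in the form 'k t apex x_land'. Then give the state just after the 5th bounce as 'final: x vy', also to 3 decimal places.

Arc 1: start y=9.730, vy=10.380 → t=2.820, apex=15.222, x_land=20.669, impact vy=-17.281
  bounce: vy ← 0.67·17.281 = 11.579
Arc 2: start y=0.000, vy=11.579 → t=2.361, apex=6.833, x_land=37.971, impact vy=-11.579
  bounce: vy ← 0.67·11.579 = 7.758
Arc 3: start y=0.000, vy=7.758 → t=1.582, apex=3.067, x_land=49.564, impact vy=-7.758
  bounce: vy ← 0.67·7.758 = 5.198
Arc 4: start y=0.000, vy=5.198 → t=1.060, apex=1.377, x_land=57.332, impact vy=-5.198
  bounce: vy ← 0.67·5.198 = 3.482
Arc 5: start y=0.000, vy=3.482 → t=0.710, apex=0.618, x_land=62.536, impact vy=-3.482
  bounce: vy ← 0.67·3.482 = 2.333

1 2.820 15.222 20.669
2 2.361 6.833 37.971
3 1.582 3.067 49.564
4 1.060 1.377 57.332
5 0.710 0.618 62.536
final: 62.536 2.333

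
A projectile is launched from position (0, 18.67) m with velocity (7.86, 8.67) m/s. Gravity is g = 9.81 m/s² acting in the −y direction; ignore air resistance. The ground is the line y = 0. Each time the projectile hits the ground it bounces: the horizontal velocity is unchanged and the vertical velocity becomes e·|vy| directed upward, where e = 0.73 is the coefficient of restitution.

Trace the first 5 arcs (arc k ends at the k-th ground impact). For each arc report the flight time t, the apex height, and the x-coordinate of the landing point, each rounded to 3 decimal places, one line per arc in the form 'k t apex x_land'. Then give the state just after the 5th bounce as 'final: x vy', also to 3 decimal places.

1 3.026 22.501 23.781
2 3.127 11.991 48.360
3 2.283 6.390 66.303
4 1.666 3.405 79.401
5 1.216 1.815 88.962
final: 88.962 4.356

Arc 1: start y=18.670, vy=8.670 → t=3.026, apex=22.501, x_land=23.781, impact vy=-21.011
  bounce: vy ← 0.73·21.011 = 15.338
Arc 2: start y=0.000, vy=15.338 → t=3.127, apex=11.991, x_land=48.360, impact vy=-15.338
  bounce: vy ← 0.73·15.338 = 11.197
Arc 3: start y=0.000, vy=11.197 → t=2.283, apex=6.390, x_land=66.303, impact vy=-11.197
  bounce: vy ← 0.73·11.197 = 8.174
Arc 4: start y=0.000, vy=8.174 → t=1.666, apex=3.405, x_land=79.401, impact vy=-8.174
  bounce: vy ← 0.73·8.174 = 5.967
Arc 5: start y=0.000, vy=5.967 → t=1.216, apex=1.815, x_land=88.962, impact vy=-5.967
  bounce: vy ← 0.73·5.967 = 4.356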